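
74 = 74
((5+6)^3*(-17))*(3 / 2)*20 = -678810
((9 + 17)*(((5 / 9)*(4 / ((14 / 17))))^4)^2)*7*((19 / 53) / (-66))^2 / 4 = 409215370882662500000 / 108444111427732429503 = 3.77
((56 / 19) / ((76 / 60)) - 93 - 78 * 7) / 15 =-76613 / 1805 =-42.44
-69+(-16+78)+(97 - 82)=8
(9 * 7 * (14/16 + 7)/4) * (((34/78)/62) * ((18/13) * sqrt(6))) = 2.96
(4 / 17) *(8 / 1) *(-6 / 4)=-48 / 17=-2.82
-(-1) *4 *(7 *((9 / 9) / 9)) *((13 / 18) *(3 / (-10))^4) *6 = 273 / 2500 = 0.11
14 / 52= 7 / 26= 0.27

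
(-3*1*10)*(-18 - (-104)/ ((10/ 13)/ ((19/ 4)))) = -18726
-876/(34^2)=-0.76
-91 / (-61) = 91 / 61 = 1.49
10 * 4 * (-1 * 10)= -400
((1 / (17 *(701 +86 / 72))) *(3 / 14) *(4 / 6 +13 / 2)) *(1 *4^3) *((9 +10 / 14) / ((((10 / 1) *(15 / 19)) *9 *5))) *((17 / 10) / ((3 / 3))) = 52288 / 136618125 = 0.00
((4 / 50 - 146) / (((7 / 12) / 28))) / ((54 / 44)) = -428032 / 75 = -5707.09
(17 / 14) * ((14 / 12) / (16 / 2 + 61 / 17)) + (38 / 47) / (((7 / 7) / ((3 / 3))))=103415 / 111108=0.93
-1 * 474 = -474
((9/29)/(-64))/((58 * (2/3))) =-27/215296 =-0.00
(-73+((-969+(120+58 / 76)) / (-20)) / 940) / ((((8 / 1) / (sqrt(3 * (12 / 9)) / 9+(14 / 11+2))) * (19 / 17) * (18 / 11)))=-51093960649 / 2931897600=-17.43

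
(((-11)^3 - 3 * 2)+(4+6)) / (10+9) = -1327 / 19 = -69.84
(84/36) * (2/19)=14/57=0.25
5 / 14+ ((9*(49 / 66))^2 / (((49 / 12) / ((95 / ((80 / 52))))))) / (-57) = -38921 / 3388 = -11.49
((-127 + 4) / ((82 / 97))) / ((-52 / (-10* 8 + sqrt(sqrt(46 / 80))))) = -2910 / 13 + 291* 46^(1 / 4)* 5^(3 / 4) / 1040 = -221.41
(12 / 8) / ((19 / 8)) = 12 / 19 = 0.63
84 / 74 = 42 / 37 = 1.14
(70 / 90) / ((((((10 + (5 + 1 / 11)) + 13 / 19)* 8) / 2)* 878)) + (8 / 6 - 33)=-471433111 / 14887368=-31.67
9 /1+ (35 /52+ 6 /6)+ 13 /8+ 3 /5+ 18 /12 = 7487 /520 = 14.40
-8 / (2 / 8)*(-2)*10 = 640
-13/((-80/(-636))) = -2067/20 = -103.35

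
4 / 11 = 0.36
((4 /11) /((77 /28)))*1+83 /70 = 11163 /8470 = 1.32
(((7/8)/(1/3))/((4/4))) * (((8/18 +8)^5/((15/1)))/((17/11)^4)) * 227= 7373481793836928/24659157645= 299015.96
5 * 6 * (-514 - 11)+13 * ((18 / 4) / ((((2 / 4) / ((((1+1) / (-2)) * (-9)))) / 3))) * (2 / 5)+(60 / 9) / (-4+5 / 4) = -2390656 / 165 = -14488.82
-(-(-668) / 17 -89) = 845 / 17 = 49.71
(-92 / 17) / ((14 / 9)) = -414 / 119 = -3.48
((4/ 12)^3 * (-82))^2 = 6724/ 729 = 9.22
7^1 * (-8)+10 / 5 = -54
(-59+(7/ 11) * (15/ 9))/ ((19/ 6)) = -3824/ 209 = -18.30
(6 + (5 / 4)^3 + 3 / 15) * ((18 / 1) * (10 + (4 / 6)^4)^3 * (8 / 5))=367581994346 / 1476225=249001.33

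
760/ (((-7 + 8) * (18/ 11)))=4180/ 9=464.44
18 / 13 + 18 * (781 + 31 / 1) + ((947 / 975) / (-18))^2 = 4502191901809 / 308002500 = 14617.39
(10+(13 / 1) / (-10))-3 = 57 / 10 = 5.70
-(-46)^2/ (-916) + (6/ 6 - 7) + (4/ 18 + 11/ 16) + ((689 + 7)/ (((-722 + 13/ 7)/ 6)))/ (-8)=-341669617/ 166232016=-2.06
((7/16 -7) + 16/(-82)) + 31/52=-52545/8528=-6.16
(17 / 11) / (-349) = -17 / 3839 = -0.00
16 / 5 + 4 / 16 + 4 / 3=287 / 60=4.78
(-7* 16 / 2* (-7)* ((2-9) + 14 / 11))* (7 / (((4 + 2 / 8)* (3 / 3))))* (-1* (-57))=-39414816 / 187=-210774.42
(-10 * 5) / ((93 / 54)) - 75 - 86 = -5891 / 31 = -190.03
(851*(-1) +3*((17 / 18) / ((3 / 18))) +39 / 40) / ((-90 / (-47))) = -522029 / 1200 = -435.02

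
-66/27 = -2.44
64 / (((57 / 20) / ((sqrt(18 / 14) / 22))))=640 * sqrt(7) / 1463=1.16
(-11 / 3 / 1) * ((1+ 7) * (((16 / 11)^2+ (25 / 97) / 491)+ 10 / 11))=-139476056 / 1571691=-88.74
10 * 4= 40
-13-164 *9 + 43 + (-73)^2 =3883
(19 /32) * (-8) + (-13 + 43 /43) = -67 /4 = -16.75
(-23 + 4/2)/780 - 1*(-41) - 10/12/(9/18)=30659/780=39.31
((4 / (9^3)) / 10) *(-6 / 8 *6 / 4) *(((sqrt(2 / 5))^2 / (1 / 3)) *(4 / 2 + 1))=-1 / 450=-0.00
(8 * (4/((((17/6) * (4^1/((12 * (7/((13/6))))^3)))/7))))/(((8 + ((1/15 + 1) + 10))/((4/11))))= 1290482565120/58749977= 21965.67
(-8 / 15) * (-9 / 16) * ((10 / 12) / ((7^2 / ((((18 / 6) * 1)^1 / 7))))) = 3 / 1372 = 0.00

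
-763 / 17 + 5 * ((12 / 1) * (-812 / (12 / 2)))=-138803 / 17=-8164.88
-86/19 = -4.53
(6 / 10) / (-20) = -3 / 100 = -0.03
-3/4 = -0.75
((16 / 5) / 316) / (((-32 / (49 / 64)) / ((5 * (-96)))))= 147 / 1264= 0.12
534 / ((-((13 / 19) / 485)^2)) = -45345264150 / 169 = -268315172.49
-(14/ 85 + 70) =-5964/ 85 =-70.16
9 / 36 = 0.25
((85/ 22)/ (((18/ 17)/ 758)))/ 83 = 547655/ 16434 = 33.32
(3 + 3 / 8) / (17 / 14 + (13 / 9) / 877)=1491777 / 537452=2.78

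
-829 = -829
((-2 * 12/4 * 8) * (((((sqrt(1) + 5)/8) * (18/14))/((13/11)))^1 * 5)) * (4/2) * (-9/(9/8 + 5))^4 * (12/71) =-11493410734080/37246379261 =-308.58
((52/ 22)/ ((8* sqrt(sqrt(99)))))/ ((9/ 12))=13* 11^(3/ 4)* sqrt(3)/ 1089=0.12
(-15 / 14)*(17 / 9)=-85 / 42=-2.02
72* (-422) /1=-30384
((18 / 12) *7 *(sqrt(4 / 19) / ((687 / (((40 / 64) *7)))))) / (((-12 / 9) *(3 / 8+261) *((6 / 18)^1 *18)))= -245 *sqrt(19) / 72783528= -0.00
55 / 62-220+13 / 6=-20176 / 93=-216.95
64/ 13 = 4.92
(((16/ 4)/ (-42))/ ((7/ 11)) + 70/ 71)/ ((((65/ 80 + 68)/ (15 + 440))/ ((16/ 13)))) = 11171840/ 1641591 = 6.81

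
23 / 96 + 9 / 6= 167 / 96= 1.74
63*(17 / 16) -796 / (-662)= 360869 / 5296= 68.14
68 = 68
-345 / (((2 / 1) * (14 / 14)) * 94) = -345 / 188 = -1.84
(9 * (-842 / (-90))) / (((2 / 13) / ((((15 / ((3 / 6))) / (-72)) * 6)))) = -1368.25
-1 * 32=-32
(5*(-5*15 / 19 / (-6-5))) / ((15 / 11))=25 / 19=1.32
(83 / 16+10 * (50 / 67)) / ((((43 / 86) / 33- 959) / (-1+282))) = -125751153 / 33925048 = -3.71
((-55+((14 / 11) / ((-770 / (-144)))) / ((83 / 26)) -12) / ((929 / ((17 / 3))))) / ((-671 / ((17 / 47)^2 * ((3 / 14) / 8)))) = 16510927493 / 7744358334346480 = 0.00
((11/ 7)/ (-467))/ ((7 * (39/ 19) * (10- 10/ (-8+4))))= -418/ 22310925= -0.00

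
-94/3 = -31.33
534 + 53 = 587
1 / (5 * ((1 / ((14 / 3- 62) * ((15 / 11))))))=-172 / 11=-15.64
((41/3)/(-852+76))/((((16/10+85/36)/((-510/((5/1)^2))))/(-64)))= -401472/69161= -5.80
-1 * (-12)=12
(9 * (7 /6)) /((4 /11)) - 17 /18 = 2011 /72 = 27.93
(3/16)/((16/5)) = 15/256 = 0.06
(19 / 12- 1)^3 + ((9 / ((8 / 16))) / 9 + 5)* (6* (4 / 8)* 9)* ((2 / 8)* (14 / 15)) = 382739 / 8640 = 44.30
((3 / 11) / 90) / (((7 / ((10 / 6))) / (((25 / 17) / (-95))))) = -5 / 447678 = -0.00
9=9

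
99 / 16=6.19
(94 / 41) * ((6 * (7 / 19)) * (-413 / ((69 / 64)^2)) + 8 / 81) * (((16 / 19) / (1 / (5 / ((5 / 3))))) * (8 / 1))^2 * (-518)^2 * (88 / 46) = -11625380430177407860736 / 30794324157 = -377516985627.20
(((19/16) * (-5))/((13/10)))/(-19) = 25/104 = 0.24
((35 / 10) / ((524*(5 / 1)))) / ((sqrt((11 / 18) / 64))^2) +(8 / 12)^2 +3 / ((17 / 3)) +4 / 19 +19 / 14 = 786272759 / 293229090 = 2.68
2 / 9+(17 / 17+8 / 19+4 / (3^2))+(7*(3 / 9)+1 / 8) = 691 / 152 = 4.55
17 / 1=17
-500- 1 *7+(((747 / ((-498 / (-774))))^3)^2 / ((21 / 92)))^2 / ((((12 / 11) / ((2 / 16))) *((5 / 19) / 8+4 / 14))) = 41398736253681184230537420000000000000.00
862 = 862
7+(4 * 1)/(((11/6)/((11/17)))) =143/17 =8.41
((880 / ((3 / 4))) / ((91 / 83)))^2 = 85357465600 / 74529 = 1145291.97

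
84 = 84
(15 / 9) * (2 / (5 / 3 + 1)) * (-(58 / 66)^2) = -0.97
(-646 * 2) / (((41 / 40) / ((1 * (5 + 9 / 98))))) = -12894160 / 2009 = -6418.20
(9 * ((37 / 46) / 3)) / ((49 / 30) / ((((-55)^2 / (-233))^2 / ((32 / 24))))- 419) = -45707371875 / 7936366846438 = -0.01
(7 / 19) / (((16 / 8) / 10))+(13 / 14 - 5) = -593 / 266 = -2.23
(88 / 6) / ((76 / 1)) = 11 / 57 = 0.19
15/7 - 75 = -510/7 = -72.86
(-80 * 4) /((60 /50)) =-266.67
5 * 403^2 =812045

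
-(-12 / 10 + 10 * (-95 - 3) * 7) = 34306 / 5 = 6861.20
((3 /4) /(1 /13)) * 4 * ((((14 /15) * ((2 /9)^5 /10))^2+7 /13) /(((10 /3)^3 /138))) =3157719138158249 /40356300937500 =78.25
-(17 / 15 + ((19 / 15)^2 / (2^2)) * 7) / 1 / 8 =-3547 / 7200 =-0.49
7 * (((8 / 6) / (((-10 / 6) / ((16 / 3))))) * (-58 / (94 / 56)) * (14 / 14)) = 1031.99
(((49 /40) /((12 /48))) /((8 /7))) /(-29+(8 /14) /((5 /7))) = -343 /2256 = -0.15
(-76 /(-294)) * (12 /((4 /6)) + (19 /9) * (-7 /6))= 15941 /3969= 4.02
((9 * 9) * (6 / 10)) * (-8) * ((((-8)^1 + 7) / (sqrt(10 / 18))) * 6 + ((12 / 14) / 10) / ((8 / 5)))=-729 / 35 + 34992 * sqrt(5) / 25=3108.95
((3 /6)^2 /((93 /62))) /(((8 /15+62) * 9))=5 /16884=0.00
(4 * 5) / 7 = 20 / 7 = 2.86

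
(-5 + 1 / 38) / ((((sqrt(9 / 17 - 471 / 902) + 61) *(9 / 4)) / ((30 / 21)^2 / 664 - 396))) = 9038628400758 / 629859983417 - 9663117 *sqrt(1702074) / 629859983417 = 14.33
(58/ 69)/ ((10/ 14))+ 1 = 751/ 345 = 2.18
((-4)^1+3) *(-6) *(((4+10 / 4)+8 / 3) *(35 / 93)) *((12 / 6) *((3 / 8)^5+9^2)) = 1703272725 / 507904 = 3353.53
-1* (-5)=5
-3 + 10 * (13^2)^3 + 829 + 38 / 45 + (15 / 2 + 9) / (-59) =256307946959 / 5310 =48268916.56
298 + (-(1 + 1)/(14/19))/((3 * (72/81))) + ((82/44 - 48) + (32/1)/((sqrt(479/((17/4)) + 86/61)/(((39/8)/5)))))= 26 * sqrt(1014186)/8965 + 154521/616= 253.77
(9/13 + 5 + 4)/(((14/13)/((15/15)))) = 9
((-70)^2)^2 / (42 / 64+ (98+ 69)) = 153664000 / 1073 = 143209.69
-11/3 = -3.67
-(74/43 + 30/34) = -1903/731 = -2.60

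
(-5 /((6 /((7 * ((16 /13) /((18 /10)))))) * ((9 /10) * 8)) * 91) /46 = -6125 /5589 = -1.10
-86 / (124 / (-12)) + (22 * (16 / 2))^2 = 960514 / 31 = 30984.32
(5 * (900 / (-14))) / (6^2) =-125 / 14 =-8.93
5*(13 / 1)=65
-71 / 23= -3.09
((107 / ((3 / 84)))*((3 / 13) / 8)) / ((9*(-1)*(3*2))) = -749 / 468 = -1.60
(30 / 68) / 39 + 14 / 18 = 3139 / 3978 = 0.79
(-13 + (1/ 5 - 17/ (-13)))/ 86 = -747/ 5590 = -0.13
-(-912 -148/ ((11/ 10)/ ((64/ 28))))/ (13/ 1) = 93904/ 1001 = 93.81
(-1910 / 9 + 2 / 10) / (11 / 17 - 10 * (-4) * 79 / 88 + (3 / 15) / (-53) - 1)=-94560851 / 15856182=-5.96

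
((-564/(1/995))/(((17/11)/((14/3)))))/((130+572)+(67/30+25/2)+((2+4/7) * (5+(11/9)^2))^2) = -571679677800/335870581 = -1702.08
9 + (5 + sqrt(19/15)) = sqrt(285)/15 + 14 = 15.13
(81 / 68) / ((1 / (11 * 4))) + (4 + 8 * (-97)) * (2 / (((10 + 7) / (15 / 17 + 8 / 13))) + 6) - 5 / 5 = -17720334 / 3757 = -4716.62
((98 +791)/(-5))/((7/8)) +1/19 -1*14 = -20629/95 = -217.15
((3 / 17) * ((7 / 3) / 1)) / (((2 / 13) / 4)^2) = 4732 / 17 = 278.35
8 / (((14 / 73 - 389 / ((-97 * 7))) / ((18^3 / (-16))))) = -144537372 / 37903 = -3813.35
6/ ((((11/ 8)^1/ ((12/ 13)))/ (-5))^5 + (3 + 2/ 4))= 152882380800000/ 89121591691057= 1.72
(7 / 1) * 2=14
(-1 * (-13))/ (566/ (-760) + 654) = 4940/ 248237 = 0.02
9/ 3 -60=-57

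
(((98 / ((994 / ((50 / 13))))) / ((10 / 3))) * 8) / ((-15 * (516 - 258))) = -28 / 119067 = -0.00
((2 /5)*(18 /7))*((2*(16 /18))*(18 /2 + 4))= 832 /35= 23.77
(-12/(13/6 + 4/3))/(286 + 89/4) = -32/2877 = -0.01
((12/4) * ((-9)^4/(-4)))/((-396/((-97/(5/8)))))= -212139/110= -1928.54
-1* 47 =-47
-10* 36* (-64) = 23040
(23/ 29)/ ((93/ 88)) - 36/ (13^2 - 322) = 45196/ 45849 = 0.99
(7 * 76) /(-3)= -532 /3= -177.33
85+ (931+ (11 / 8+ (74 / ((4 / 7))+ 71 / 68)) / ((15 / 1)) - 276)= 1527541 / 2040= 748.79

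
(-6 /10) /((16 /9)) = -27 /80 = -0.34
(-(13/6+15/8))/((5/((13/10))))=-1261/1200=-1.05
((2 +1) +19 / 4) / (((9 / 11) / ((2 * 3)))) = 341 / 6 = 56.83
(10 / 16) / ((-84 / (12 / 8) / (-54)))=135 / 224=0.60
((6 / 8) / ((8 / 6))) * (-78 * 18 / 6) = -1053 / 8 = -131.62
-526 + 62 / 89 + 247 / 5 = -211777 / 445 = -475.90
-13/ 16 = -0.81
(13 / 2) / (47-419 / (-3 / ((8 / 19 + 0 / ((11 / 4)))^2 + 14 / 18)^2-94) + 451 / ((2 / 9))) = 12177844237 / 3898421629439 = 0.00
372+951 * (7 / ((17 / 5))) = 39609 / 17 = 2329.94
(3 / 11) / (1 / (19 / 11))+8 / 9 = 1481 / 1089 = 1.36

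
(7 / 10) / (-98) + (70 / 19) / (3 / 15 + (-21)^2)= 0.00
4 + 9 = 13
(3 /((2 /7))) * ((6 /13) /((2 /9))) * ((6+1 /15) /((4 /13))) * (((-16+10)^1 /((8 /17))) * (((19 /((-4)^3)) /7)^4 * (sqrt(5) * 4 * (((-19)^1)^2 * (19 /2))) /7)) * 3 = -48003593999517 * sqrt(5) /460366807040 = -233.16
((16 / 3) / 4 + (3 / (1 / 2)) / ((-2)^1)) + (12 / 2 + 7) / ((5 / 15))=112 / 3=37.33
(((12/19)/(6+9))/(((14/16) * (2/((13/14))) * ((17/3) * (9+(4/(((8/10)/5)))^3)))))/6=0.00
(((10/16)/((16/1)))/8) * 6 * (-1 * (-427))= 6405/512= 12.51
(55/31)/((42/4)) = 110/651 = 0.17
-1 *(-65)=65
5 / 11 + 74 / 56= 547 / 308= 1.78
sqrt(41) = 6.40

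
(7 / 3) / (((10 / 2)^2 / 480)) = 224 / 5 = 44.80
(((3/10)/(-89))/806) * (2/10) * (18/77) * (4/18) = -3/69043975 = -0.00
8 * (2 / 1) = 16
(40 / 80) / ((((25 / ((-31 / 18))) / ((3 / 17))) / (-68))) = 31 / 75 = 0.41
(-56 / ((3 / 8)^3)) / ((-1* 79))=28672 / 2133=13.44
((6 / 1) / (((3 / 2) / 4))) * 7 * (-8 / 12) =-224 / 3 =-74.67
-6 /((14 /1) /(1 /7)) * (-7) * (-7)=-3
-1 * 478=-478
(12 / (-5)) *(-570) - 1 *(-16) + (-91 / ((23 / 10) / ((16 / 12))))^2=19838824 / 4761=4166.94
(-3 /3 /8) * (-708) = 177 /2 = 88.50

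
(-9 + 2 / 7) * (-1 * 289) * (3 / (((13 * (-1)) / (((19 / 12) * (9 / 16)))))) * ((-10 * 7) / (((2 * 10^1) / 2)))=3623.27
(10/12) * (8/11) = 20/33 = 0.61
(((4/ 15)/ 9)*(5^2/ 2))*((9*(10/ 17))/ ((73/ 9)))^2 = 243000/ 1540081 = 0.16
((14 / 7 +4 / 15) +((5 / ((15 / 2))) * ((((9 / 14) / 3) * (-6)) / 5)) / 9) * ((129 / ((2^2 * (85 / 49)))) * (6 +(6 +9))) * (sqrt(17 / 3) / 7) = 17759 * sqrt(51) / 425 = 298.41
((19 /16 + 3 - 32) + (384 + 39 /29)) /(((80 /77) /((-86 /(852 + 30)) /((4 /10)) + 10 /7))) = 381392605 /935424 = 407.72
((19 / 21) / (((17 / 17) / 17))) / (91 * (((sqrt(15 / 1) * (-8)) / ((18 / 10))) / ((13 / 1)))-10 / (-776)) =-389005696 * sqrt(15) / 11802649465-1127916 / 82618546255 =-0.13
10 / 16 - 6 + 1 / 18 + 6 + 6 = 481 / 72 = 6.68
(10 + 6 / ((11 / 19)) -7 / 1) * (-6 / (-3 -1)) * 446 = 98343 / 11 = 8940.27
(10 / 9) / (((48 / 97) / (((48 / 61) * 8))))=7760 / 549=14.13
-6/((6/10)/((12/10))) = -12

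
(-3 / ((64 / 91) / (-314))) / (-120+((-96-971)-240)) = -42861 / 45664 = -0.94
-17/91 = -0.19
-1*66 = -66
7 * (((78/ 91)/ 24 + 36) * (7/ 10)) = 7063/ 40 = 176.58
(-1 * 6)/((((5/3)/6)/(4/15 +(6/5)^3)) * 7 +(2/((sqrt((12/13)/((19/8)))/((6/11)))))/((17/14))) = 16830000/3241049- 646272 * sqrt(1482)/3241049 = -2.48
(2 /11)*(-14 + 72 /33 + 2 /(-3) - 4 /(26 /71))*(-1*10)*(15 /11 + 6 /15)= 3896296 /51909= 75.06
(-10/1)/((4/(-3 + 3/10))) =27/4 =6.75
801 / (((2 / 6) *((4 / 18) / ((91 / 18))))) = 218673 / 4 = 54668.25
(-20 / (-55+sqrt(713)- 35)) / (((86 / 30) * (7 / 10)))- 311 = -691234457 / 2223487+3000 * sqrt(713) / 2223487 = -310.84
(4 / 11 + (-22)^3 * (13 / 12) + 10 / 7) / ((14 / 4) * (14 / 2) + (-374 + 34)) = 5328496 / 145761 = 36.56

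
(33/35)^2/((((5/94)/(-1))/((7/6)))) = -19.50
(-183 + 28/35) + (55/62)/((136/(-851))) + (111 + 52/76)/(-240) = -452306183/2403120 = -188.22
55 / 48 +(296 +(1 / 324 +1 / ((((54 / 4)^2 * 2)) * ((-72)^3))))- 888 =-80384637169 / 136048896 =-590.85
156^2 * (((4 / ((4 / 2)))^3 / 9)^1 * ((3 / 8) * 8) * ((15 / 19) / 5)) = 194688 / 19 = 10246.74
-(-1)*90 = 90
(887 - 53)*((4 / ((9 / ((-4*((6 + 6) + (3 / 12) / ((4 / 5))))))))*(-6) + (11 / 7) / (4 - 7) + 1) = 109929.14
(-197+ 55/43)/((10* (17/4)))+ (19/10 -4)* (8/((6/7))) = -17694/731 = -24.21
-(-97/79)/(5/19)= 1843/395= 4.67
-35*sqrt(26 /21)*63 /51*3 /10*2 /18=-7*sqrt(546) /102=-1.60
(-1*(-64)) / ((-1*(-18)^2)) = -16 / 81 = -0.20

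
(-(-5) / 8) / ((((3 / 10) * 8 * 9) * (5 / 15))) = 25 / 288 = 0.09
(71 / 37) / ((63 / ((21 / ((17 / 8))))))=0.30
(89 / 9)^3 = 704969 / 729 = 967.04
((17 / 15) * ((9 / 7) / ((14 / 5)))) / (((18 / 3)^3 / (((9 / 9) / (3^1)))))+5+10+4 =402209 / 21168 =19.00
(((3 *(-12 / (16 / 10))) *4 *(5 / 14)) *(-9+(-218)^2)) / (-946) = 248625 / 154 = 1614.45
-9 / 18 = -1 / 2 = -0.50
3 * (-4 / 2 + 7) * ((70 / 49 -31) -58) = -9195 / 7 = -1313.57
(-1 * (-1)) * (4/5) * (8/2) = 16/5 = 3.20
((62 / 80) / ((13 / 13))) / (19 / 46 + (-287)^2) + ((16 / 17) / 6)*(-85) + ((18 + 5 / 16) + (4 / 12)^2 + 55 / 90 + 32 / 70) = 117606733403 / 19096524720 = 6.16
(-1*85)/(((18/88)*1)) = -3740/9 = -415.56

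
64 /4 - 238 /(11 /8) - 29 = -2047 /11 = -186.09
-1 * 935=-935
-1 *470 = -470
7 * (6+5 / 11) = 497 / 11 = 45.18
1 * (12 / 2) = 6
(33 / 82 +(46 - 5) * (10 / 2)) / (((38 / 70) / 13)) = 4918.85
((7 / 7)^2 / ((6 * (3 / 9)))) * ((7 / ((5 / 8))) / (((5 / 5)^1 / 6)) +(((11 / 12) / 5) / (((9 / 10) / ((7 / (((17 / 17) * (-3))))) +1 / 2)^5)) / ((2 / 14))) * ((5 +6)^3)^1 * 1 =5388304793333 / 122880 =43850136.66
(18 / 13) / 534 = 3 / 1157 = 0.00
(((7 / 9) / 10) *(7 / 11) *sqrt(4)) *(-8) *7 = -2744 / 495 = -5.54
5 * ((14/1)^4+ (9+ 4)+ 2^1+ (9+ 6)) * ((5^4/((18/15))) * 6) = 600718750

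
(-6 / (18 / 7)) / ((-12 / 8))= 1.56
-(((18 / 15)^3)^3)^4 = -10314424798490535546171949056 / 14551915228366851806640625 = -708.80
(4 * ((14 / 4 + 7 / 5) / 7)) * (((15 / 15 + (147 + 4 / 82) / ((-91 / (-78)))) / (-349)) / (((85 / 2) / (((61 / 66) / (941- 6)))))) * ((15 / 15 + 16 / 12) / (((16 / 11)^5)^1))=-20722135357 / 2439099777024000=-0.00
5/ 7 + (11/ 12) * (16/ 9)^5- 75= -71931352/ 1240029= -58.01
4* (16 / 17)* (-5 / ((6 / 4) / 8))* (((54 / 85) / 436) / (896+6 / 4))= -9216 / 56544295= -0.00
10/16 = 5/8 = 0.62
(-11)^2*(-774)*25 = -2341350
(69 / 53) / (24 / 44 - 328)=-759 / 190906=-0.00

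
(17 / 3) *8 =136 / 3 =45.33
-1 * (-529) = 529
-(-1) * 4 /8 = 1 /2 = 0.50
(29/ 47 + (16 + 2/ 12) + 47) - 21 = 12065/ 282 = 42.78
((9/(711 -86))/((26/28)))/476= 0.00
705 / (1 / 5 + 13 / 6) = 21150 / 71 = 297.89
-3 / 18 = -0.17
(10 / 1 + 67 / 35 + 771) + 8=27682 / 35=790.91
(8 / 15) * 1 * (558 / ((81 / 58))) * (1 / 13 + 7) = 2646656 / 1755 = 1508.07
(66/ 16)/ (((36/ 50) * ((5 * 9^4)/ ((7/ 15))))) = 77/ 944784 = 0.00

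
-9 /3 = -3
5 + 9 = 14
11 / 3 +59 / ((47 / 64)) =11845 / 141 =84.01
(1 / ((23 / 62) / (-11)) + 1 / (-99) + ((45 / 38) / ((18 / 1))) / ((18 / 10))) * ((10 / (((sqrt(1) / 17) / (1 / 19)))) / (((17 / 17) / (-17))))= 7408212995 / 1643994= 4506.23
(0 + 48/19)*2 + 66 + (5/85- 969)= -290018/323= -897.89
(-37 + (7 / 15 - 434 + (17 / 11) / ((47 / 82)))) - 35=-3899501 / 7755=-502.84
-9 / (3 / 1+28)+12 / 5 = 327 / 155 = 2.11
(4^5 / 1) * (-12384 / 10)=-6340608 / 5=-1268121.60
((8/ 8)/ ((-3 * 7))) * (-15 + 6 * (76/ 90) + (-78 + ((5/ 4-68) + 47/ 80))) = 36983/ 5040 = 7.34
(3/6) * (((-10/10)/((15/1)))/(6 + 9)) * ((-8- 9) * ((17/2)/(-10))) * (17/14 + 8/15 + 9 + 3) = -834343/1890000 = -0.44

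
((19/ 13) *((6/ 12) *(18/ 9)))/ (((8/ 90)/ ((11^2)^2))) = 12518055/ 52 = 240731.83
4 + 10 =14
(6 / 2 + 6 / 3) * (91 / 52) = 35 / 4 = 8.75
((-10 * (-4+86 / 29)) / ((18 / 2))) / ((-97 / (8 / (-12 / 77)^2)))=-296450 / 75951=-3.90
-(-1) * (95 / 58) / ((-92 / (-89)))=8455 / 5336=1.58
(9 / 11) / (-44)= -9 / 484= -0.02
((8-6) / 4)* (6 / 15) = 1 / 5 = 0.20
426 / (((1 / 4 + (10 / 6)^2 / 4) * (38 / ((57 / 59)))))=11502 / 1003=11.47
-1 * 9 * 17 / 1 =-153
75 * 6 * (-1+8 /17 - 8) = -65250 /17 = -3838.24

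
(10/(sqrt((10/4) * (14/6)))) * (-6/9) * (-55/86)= 110 * sqrt(210)/903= 1.77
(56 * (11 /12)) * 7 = 1078 /3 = 359.33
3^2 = 9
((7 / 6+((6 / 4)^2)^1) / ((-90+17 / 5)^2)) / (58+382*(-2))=-1025 / 1588406808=-0.00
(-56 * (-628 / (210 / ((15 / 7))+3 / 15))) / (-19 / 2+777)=70336 / 150737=0.47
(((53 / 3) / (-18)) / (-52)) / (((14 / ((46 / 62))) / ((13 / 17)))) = 1219 / 1593648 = 0.00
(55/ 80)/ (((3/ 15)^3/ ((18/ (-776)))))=-12375/ 6208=-1.99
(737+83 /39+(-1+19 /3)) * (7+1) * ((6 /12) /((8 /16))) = 77424 /13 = 5955.69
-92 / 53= -1.74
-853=-853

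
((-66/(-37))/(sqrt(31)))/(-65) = -66 * sqrt(31)/74555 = -0.00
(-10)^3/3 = -1000/3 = -333.33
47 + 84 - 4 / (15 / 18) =631 / 5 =126.20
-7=-7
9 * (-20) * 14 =-2520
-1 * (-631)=631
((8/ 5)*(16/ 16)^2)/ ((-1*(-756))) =2/ 945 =0.00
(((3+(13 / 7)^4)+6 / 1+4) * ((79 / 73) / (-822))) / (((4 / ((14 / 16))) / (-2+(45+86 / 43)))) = -35416095 / 109770976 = -0.32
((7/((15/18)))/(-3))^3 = -2744/125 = -21.95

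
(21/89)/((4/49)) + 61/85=109181/30260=3.61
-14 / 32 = -7 / 16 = -0.44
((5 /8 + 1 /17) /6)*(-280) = -1085 /34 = -31.91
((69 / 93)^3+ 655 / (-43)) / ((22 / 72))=-683637264 / 14091143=-48.52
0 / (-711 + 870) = 0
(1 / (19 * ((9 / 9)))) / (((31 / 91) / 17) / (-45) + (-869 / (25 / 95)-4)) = -69615 / 4373061736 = -0.00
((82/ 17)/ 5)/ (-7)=-82/ 595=-0.14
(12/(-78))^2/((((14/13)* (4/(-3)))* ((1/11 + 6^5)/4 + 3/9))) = -198/23355605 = -0.00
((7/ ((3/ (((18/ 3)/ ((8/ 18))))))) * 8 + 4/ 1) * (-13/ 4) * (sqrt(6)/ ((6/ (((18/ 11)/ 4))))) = -624 * sqrt(6)/ 11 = -138.95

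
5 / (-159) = -5 / 159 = -0.03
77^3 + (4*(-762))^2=9746837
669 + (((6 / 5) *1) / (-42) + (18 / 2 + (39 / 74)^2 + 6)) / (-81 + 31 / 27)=276364572447 / 413218960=668.81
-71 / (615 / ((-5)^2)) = -355 / 123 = -2.89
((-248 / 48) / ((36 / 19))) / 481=-589 / 103896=-0.01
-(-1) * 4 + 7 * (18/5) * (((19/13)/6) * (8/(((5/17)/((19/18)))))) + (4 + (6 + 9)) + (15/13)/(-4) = 775919/3900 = 198.95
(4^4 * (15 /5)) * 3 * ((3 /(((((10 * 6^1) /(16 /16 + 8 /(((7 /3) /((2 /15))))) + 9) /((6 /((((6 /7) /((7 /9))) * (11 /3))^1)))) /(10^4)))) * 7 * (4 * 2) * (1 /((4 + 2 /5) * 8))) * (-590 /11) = -174538182.73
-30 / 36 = -5 / 6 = -0.83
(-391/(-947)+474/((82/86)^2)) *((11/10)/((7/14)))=9136959623/7959535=1147.93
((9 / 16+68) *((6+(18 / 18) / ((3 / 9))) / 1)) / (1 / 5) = 49365 / 16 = 3085.31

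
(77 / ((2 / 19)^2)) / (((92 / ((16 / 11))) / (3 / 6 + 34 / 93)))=17689 / 186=95.10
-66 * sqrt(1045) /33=-2 * sqrt(1045)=-64.65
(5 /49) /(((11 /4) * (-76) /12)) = -60 /10241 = -0.01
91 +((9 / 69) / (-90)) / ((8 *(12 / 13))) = 6027827 / 66240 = 91.00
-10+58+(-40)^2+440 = 2088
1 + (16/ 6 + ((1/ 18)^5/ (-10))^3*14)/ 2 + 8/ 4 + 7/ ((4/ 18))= 241754622090442260479993/ 6746640616477458432000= 35.83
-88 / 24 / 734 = -11 / 2202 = -0.00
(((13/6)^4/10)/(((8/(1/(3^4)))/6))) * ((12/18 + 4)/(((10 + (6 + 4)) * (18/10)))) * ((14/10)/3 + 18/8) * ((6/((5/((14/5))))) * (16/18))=228116707/10628820000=0.02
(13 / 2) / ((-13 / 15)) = -15 / 2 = -7.50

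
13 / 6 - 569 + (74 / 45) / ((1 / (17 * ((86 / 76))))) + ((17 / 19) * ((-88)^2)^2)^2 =93540939901900860331 / 32490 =2879068633484175.45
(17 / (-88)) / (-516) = 0.00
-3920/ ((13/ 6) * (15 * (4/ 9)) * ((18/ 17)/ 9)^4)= -36832761/ 26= -1416644.65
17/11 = 1.55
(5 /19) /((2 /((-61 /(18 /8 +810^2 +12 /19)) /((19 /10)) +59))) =14709814405 /1894825122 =7.76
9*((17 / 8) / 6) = 51 / 16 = 3.19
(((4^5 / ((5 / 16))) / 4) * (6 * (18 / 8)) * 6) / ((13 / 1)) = 331776 / 65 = 5104.25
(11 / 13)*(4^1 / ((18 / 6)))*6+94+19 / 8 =10727 / 104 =103.14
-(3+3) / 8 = -3 / 4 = -0.75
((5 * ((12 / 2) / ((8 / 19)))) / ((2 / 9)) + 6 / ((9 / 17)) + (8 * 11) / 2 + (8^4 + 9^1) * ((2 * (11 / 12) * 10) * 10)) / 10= 18071023 / 240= 75295.93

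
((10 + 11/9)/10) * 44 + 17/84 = 62471/1260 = 49.58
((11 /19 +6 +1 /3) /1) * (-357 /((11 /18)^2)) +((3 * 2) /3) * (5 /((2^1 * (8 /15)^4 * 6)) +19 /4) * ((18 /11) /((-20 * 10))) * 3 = -12445434917757 /1883340800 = -6608.17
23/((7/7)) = 23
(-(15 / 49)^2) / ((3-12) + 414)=-0.00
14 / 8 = 7 / 4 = 1.75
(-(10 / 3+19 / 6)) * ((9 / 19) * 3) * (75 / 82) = -26325 / 3116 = -8.45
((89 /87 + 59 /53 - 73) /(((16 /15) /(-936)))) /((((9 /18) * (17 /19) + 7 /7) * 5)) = 8592.56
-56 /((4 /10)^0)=-56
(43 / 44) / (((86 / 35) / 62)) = 1085 / 44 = 24.66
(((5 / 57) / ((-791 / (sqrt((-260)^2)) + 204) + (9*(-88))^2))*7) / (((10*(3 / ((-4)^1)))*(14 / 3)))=-260 / 9299030673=-0.00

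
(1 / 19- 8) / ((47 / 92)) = -13892 / 893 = -15.56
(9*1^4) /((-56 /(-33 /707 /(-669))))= -99 /8829016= -0.00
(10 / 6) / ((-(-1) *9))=5 / 27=0.19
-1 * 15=-15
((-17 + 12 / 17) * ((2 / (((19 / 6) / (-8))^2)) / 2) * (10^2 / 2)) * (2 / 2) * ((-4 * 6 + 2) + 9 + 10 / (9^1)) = 379379200 / 6137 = 61818.35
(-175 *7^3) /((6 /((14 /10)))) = -84035 /6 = -14005.83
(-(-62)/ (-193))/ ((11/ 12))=-744/ 2123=-0.35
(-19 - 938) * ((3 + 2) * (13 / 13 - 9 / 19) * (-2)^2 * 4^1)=-765600 / 19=-40294.74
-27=-27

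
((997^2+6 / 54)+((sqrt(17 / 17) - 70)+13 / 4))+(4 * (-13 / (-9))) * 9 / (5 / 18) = 178943501 / 180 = 994130.56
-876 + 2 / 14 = -6131 / 7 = -875.86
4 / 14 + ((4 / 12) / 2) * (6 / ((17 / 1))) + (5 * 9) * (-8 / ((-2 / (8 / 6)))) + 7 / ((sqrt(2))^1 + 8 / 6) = 242.89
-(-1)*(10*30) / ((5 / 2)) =120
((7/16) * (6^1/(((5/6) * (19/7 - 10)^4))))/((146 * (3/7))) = 117649/6584795640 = 0.00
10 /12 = 5 /6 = 0.83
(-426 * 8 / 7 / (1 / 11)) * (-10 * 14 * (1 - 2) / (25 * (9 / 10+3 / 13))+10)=-3923744 / 49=-80076.41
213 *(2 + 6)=1704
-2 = -2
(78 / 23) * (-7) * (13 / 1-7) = -3276 / 23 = -142.43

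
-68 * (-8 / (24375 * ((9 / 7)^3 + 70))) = 186592 / 603013125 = 0.00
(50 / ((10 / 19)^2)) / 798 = 19 / 84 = 0.23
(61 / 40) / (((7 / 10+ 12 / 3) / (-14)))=-427 / 94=-4.54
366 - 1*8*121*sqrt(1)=-602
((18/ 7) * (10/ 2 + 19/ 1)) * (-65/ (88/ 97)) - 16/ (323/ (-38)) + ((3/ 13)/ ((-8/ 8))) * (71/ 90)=-2256448079/ 510510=-4419.99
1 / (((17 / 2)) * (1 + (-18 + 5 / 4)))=-8 / 1071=-0.01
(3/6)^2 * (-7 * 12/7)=-3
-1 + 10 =9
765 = 765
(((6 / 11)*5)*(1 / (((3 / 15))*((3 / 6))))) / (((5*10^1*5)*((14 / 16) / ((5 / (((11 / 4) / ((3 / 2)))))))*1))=288 / 847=0.34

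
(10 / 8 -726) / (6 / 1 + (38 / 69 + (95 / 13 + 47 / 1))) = -2600403 / 218360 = -11.91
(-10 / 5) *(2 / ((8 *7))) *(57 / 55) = -57 / 770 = -0.07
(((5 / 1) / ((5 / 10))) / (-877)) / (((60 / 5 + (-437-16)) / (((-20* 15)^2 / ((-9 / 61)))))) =-6100000 / 386757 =-15.77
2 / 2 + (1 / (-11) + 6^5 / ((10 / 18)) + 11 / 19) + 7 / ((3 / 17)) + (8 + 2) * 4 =44134388 / 3135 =14077.95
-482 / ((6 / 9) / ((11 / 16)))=-7953 / 16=-497.06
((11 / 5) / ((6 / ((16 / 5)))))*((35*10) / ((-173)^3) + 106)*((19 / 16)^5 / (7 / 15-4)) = -3737184993518757 / 44960809123840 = -83.12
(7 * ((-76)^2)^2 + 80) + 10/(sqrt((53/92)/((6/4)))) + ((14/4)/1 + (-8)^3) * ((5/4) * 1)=10 * sqrt(7314)/53 + 1868277411/8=233534692.51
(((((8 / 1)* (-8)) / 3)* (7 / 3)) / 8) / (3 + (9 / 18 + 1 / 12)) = -224 / 129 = -1.74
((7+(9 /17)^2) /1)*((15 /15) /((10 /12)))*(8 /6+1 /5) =13.40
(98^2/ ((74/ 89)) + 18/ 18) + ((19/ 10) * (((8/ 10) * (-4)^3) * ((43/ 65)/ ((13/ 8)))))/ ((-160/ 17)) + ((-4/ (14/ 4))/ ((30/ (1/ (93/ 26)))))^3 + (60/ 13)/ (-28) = 336414868346684110742/ 29112210035488125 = 11555.80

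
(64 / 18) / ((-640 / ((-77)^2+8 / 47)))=-278671 / 8460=-32.94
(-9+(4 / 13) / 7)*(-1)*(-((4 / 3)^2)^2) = -208640 / 7371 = -28.31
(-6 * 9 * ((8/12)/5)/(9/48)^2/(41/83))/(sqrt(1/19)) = -84992 * sqrt(19)/205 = -1807.18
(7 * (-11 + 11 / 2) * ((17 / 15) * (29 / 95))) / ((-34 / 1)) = 2233 / 5700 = 0.39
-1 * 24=-24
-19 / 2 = -9.50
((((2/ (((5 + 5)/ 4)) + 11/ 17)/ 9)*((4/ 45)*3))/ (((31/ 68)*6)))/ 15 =328/ 313875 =0.00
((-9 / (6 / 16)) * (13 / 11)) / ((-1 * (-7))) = -312 / 77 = -4.05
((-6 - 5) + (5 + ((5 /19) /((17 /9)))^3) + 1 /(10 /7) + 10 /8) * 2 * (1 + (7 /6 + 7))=-10001702799 /134793068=-74.20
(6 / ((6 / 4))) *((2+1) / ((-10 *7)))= -6 / 35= -0.17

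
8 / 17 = 0.47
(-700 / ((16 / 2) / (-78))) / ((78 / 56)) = 4900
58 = 58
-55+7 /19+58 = 64 /19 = 3.37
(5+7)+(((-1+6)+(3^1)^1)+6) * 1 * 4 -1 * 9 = 59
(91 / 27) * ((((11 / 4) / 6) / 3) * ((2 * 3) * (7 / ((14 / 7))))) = 7007 / 648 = 10.81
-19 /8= -2.38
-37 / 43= -0.86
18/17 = 1.06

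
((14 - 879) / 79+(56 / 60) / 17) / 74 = -219469 / 1490730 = -0.15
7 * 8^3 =3584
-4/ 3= -1.33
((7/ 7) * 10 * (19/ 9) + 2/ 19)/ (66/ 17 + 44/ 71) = 2189498/ 464607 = 4.71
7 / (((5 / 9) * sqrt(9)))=21 / 5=4.20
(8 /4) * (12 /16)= 3 /2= 1.50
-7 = -7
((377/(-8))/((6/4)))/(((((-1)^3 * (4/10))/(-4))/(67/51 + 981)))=-47217365/153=-308610.23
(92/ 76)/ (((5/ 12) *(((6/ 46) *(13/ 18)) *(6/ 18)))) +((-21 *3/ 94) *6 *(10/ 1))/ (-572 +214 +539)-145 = -52.70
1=1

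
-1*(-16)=16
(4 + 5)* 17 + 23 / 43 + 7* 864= 266666 / 43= 6201.53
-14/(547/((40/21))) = -80/1641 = -0.05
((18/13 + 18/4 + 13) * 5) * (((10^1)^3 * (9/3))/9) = 31474.36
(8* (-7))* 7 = -392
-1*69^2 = -4761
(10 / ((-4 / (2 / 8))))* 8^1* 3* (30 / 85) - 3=-141 / 17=-8.29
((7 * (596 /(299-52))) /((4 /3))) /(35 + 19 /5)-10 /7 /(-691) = 76154045 /231779366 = 0.33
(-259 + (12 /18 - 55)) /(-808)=0.39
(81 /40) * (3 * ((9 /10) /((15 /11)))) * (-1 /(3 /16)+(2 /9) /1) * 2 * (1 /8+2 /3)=-129789 /4000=-32.45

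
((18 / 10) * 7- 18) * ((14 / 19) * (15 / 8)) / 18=-63 / 152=-0.41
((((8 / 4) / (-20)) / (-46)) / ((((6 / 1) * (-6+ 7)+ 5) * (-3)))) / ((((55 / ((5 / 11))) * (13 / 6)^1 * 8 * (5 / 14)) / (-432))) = 378 / 9949225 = 0.00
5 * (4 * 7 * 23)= 3220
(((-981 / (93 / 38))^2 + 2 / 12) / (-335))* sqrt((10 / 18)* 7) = -926433817* sqrt(35) / 5794830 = -945.82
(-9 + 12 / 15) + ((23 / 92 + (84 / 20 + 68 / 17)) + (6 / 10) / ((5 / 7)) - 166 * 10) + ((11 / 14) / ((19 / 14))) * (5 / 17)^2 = -910879981 / 549100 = -1658.86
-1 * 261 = -261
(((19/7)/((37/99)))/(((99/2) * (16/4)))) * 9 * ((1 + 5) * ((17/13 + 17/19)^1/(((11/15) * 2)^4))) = 46473750/49296247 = 0.94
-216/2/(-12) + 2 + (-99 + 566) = 478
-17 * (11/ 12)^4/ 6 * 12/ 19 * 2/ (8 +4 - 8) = -0.63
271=271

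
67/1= 67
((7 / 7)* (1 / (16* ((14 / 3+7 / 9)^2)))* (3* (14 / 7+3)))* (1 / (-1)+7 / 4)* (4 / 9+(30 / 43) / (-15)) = 4455 / 471968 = 0.01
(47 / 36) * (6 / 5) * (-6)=-47 / 5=-9.40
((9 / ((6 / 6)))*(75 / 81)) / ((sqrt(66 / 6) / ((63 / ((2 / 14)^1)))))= 3675*sqrt(11) / 11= 1108.05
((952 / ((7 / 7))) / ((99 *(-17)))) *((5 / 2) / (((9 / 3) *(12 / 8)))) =-280 / 891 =-0.31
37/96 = 0.39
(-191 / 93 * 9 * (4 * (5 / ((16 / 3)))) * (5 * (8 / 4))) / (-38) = 42975 / 2356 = 18.24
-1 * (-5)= 5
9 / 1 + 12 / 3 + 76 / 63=895 / 63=14.21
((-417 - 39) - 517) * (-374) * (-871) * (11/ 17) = -205090886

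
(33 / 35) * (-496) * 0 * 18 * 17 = 0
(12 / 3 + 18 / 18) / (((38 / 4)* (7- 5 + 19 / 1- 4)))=10 / 323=0.03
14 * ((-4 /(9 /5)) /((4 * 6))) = -35 /27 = -1.30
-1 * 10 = -10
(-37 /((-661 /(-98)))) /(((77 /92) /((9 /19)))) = -428904 /138149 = -3.10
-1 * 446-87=-533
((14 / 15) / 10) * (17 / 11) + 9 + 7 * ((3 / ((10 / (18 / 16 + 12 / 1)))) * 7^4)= 873664529 / 13200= 66186.71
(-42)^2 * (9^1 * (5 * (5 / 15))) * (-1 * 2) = -52920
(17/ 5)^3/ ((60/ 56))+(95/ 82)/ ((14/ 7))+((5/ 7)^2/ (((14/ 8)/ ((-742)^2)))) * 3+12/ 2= 1036614123611/ 2152500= 481586.12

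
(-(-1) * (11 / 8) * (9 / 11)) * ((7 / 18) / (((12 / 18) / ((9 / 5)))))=189 / 160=1.18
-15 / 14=-1.07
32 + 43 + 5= 80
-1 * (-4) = 4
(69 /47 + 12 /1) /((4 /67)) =42411 /188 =225.59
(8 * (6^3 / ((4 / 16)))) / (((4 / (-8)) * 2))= -6912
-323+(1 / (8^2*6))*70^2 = -29783 / 96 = -310.24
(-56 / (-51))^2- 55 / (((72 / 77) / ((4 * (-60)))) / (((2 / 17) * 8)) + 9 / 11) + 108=362079892 / 8695143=41.64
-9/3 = -3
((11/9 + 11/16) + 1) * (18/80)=419/640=0.65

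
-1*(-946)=946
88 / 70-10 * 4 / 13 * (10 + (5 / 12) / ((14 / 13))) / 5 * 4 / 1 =-33184 / 1365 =-24.31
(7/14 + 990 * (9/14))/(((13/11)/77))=1078957/26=41498.35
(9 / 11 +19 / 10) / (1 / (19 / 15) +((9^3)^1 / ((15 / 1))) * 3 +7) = 5681 / 321002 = 0.02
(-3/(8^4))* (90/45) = -3/2048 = -0.00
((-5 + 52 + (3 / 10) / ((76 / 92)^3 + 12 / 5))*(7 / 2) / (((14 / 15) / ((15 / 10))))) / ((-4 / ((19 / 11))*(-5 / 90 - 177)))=130696550865 / 202263745376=0.65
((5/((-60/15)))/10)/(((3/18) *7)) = -3/28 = -0.11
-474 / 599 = -0.79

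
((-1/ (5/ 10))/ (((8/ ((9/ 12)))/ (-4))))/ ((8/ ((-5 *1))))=-0.47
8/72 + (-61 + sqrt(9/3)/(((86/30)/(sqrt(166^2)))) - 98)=-1430/9 + 2490* sqrt(3)/43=-58.59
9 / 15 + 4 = 4.60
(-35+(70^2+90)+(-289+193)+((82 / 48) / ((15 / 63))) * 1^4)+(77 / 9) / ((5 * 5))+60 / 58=254086199 / 52200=4867.55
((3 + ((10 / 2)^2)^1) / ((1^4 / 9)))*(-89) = -22428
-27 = -27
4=4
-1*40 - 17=-57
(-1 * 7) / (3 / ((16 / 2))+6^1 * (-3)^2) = -56 / 435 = -0.13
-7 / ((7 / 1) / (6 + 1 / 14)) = -85 / 14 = -6.07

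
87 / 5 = 17.40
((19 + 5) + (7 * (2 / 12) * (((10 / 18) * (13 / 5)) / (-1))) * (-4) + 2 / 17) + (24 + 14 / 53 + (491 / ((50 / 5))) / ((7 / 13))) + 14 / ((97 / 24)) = 24739416557 / 165180330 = 149.77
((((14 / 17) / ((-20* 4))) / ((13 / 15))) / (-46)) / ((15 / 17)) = 7 / 23920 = 0.00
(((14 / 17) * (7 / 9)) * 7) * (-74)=-50764 / 153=-331.79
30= 30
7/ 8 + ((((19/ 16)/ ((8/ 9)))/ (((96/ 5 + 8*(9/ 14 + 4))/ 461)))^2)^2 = 57954470090657697589604369/ 4059453032398518747136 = 14276.42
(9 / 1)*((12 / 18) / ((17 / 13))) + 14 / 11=1096 / 187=5.86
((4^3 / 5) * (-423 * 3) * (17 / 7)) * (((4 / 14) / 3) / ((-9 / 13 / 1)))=1329536 / 245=5426.68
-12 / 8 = -1.50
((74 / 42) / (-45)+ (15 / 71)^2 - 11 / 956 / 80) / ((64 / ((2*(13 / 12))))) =5055280477 / 27980637511680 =0.00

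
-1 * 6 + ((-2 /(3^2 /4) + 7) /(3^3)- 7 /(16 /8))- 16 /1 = -12283 /486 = -25.27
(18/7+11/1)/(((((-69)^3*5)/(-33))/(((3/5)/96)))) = 209/122643360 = 0.00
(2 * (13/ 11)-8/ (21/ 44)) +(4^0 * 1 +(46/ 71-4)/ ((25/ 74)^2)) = -438400153/ 10250625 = -42.77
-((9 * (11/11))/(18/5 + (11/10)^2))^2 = -810000/231361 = -3.50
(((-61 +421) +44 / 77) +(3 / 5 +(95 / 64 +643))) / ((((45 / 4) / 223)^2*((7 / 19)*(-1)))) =-2128436557319 / 1984500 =-1072530.39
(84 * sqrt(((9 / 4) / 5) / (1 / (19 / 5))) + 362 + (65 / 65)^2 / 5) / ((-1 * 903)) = -0.52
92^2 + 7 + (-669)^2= 456032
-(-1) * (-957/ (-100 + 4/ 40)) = 3190/ 333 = 9.58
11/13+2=37/13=2.85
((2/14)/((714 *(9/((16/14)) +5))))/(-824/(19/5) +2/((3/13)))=-38/509045467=-0.00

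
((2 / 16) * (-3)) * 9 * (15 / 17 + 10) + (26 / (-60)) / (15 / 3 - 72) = -5019091 / 136680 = -36.72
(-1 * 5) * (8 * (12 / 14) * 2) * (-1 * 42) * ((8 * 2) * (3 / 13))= 138240 / 13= 10633.85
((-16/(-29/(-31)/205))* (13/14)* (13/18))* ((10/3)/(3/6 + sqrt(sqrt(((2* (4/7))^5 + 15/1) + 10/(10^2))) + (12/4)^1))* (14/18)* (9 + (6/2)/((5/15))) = -42100604000/(2349* 35377000^(1/4)* 7^(3/4) + 1342845) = -19835.65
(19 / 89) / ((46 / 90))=855 / 2047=0.42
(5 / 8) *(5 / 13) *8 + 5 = 90 / 13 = 6.92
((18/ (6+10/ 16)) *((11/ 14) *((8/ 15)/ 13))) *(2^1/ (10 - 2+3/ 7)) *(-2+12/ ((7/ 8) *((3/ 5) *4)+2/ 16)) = 1275648/ 18089695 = 0.07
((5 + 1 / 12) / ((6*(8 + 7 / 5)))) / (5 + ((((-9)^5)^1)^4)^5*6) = 305 / 5393026430135761316654615962614469543140756022674521846267770023150533935260039523517986929389413224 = 0.00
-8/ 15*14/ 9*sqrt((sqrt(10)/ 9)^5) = -224*10^(1/ 4)/ 6561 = -0.06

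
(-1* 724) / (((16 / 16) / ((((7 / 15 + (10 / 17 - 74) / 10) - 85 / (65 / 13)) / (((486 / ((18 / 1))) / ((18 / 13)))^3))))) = 35261696 / 15126345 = 2.33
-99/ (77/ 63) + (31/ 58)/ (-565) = -2654401/ 32770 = -81.00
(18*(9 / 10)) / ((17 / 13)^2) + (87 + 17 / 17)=140849 / 1445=97.47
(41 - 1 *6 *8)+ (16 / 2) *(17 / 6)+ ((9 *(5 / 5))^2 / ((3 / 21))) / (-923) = 41680 / 2769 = 15.05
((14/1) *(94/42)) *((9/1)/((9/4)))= 376/3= 125.33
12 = 12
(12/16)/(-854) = -3/3416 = -0.00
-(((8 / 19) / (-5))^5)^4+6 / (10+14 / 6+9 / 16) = 1032439456536601634948628410070093674221856 / 2219027859708876430672370626354217529296875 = 0.47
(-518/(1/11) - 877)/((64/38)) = -124925/32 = -3903.91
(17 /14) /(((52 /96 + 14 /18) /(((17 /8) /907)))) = 2601 /1206310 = 0.00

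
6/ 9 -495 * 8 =-11878/ 3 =-3959.33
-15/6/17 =-5/34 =-0.15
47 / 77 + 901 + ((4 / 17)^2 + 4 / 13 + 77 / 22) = 905.47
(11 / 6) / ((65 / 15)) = 11 / 26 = 0.42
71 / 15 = 4.73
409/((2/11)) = 4499/2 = 2249.50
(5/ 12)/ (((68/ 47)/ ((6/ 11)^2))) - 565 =-4648115/ 8228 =-564.91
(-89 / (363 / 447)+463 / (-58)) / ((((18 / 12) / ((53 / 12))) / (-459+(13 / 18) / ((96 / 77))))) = 34643561899483 / 218287872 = 158705.85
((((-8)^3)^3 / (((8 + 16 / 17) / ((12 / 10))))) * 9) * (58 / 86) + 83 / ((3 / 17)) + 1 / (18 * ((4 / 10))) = -16079080409027 / 147060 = -109336872.09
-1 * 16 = -16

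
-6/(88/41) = -123/44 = -2.80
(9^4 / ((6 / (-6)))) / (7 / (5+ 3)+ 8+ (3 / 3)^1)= -52488 / 79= -664.41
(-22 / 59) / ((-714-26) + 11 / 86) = 1892 / 3754111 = 0.00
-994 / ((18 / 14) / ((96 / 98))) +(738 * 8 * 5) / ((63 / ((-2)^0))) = -288.76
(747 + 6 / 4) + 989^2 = 1957739 / 2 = 978869.50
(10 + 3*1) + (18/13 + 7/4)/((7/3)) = 5221/364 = 14.34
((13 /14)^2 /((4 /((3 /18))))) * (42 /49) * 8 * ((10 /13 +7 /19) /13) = 281 /13034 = 0.02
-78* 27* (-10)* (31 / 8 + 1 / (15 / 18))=213759 / 2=106879.50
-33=-33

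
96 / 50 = 48 / 25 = 1.92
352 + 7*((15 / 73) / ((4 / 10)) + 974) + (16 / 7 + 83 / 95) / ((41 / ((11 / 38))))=271281527089 / 37816555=7173.62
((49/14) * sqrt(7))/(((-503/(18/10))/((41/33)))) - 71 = -71 - 861 * sqrt(7)/55330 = -71.04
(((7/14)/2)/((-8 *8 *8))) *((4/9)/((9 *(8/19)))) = -19/331776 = -0.00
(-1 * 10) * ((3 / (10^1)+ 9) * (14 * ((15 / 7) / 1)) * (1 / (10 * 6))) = -93 / 2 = -46.50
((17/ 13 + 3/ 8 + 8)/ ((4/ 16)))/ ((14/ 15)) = 15105/ 364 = 41.50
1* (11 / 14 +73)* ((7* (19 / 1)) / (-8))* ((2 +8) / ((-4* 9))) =98135 / 288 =340.75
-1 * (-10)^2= -100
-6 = -6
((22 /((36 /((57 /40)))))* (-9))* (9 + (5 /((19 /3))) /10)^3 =-271019925 /46208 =-5865.22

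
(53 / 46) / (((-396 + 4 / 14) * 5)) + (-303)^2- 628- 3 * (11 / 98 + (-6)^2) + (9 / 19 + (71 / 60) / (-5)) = 40514241626744 / 444855075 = 91072.90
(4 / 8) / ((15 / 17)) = 17 / 30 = 0.57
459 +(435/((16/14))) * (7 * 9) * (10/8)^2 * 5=24038127/128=187797.87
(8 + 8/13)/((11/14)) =10.97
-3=-3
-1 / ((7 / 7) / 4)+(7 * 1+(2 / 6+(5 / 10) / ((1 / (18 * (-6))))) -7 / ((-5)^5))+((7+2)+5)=-343729 / 9375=-36.66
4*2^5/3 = 128/3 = 42.67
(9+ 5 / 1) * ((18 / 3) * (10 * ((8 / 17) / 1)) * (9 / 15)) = 237.18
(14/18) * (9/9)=7/9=0.78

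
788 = 788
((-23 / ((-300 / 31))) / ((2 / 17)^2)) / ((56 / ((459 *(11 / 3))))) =115597977 / 22400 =5160.62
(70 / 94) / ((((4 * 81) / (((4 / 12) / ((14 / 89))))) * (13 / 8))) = 445 / 148473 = 0.00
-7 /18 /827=-7 /14886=-0.00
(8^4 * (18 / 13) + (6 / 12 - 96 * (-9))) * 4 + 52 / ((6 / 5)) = 1021288 / 39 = 26186.87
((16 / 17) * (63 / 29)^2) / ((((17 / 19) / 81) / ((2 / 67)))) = 12.00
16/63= 0.25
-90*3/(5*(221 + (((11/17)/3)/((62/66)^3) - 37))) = -27348138/93318017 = -0.29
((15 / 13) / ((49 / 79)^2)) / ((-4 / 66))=-3089295 / 62426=-49.49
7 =7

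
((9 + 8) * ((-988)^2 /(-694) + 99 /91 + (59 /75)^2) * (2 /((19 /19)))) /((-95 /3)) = 8483975794492 /5624653125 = 1508.36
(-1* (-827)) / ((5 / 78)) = 64506 / 5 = 12901.20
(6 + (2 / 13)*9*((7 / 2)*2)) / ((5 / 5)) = 204 / 13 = 15.69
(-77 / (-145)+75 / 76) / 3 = 16727 / 33060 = 0.51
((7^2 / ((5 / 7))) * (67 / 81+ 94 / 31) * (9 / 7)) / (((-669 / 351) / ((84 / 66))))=-7856758 / 34565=-227.30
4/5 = 0.80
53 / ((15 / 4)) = 212 / 15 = 14.13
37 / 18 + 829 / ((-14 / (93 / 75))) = -112408 / 1575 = -71.37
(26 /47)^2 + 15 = 33811 /2209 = 15.31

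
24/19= 1.26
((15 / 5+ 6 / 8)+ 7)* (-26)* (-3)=1677 / 2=838.50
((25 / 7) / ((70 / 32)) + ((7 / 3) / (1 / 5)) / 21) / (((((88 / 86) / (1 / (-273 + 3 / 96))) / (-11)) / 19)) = 1.64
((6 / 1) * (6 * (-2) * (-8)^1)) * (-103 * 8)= -474624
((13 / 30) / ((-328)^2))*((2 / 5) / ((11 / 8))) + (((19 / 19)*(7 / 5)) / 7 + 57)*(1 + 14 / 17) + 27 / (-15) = 19333450181 / 188608200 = 102.51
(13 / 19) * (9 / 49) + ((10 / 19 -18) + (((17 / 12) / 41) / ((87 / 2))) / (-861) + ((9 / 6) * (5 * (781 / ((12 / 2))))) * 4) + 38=9621016254511 / 2450807226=3925.65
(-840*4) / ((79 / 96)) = -322560 / 79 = -4083.04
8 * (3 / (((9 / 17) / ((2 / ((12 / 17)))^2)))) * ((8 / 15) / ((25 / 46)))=3615968 / 10125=357.13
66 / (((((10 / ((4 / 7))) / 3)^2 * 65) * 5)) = 2376 / 398125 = 0.01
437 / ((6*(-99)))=-437 / 594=-0.74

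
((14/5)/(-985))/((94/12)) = -0.00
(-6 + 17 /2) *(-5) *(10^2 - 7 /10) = -4965 /4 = -1241.25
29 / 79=0.37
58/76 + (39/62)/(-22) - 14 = -343787/25916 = -13.27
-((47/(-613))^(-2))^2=-141202341361/4879681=-28936.80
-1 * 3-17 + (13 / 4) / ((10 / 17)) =-579 / 40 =-14.48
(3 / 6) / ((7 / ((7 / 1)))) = 1 / 2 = 0.50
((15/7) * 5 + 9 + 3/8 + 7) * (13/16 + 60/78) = 71299/1664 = 42.85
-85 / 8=-10.62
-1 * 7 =-7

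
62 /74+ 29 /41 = 2344 /1517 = 1.55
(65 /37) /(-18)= -65 /666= -0.10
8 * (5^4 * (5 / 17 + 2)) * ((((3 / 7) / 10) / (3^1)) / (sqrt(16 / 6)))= 4875 * sqrt(6) / 119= 100.35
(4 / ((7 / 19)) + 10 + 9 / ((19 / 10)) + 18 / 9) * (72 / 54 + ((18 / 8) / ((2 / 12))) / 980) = 2907007 / 78204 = 37.17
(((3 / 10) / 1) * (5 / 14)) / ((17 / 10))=15 / 238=0.06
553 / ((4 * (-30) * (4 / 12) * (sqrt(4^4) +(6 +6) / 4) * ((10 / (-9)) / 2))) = 1.31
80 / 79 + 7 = 633 / 79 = 8.01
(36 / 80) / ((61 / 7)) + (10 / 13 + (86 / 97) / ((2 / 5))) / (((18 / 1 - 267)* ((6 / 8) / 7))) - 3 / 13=-111489473 / 383066580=-0.29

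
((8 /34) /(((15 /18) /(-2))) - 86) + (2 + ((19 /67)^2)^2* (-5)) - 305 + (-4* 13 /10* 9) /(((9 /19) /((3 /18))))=-2086572925373 /5138535855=-406.06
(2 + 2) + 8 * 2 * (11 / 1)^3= 21300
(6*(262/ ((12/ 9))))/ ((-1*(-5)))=1179/ 5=235.80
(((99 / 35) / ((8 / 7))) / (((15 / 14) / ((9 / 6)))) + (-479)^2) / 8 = 45888893 / 1600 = 28680.56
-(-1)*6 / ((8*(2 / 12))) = 9 / 2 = 4.50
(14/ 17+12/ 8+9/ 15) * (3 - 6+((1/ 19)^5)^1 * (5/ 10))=-7383726721/ 841873660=-8.77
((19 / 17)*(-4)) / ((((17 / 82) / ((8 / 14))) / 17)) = -24928 / 119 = -209.48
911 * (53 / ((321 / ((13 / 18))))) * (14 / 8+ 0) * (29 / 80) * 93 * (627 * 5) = 825546644923 / 41088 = 20092159.39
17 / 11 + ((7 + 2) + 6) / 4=233 / 44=5.30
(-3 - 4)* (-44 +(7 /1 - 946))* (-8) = -55048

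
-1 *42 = -42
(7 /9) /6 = 7 /54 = 0.13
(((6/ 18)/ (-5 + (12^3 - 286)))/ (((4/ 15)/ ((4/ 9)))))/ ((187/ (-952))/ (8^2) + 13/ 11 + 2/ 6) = 197120/ 770966307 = 0.00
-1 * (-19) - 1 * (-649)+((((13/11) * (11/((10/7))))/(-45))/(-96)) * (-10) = 2885669/4320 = 667.98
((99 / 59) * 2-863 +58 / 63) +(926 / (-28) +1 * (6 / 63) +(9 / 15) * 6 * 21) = -816.10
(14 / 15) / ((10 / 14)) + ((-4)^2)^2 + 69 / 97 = 1877081 / 7275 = 258.02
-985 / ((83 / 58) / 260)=-14853800 / 83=-178961.45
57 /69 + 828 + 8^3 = 30839 /23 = 1340.83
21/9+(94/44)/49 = 7687/3234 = 2.38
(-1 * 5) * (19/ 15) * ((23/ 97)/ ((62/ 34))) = -7429/ 9021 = -0.82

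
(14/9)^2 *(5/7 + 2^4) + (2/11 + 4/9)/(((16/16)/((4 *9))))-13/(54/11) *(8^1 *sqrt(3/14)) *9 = 6236/99-286 *sqrt(42)/21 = -25.27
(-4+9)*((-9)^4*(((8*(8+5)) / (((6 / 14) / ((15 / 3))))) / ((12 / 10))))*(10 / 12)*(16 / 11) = 442260000 / 11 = 40205454.55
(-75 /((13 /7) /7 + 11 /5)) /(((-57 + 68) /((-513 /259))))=1346625 /245828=5.48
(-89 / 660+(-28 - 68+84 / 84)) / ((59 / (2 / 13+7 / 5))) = -2.51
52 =52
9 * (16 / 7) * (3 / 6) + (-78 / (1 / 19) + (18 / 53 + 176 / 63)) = -4903592 / 3339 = -1468.58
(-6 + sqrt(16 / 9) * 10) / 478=11 / 717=0.02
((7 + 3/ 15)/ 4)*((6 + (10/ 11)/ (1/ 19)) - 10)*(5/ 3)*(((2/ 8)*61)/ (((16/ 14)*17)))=93513/ 2992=31.25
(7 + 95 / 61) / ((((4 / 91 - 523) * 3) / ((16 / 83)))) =-2912 / 2769461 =-0.00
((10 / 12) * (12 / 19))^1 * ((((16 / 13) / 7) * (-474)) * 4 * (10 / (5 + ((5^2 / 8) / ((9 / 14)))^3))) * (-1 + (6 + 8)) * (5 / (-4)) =35383910400 / 148764623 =237.85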